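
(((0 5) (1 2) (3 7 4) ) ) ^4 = (3 7 4) 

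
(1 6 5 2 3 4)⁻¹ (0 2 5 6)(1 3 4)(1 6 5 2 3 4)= (0 3 2 5)(1 6 4)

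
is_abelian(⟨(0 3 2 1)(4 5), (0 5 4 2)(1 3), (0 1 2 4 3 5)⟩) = no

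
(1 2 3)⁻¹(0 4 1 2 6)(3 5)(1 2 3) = (0 4 2 3 6)(1 5)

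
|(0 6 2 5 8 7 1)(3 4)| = 14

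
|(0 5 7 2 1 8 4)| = 7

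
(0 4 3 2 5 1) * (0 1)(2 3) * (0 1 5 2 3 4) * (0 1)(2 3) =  (0 1 5)(2 3 4)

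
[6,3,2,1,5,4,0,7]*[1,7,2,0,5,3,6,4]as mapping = [0→6,1→0,2→2,3→7,4→3,5→5,6→1,7→4]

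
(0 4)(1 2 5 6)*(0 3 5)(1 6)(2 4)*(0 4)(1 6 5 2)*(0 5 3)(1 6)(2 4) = (0 6 3 4)(1 5)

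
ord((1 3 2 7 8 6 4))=7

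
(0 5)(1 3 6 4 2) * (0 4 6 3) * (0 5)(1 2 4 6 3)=(1 5 6 3)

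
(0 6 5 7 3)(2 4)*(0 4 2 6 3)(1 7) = (0 3 4 6 5 1 7)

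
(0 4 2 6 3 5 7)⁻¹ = (0 7 5 3 6 2 4)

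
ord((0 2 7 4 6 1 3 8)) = 8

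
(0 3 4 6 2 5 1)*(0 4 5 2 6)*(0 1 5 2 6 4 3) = (1 3 2 6 4)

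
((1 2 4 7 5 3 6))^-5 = (1 4 5 6 2 7 3)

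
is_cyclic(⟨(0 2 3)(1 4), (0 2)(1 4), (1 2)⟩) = no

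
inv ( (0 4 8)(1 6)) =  (0 8 4)(1 6)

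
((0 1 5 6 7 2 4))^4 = (0 7 1 2 5 4 6)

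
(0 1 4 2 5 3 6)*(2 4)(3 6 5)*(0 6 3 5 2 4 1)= (1 4)(2 5 3)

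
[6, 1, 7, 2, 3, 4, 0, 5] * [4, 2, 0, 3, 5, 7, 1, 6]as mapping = [0→1, 1→2, 2→6, 3→0, 4→3, 5→5, 6→4, 7→7]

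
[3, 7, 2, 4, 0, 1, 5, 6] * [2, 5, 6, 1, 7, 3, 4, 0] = [1, 0, 6, 7, 2, 5, 3, 4]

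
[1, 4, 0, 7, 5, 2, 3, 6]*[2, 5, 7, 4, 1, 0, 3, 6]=[5, 1, 2, 6, 0, 7, 4, 3]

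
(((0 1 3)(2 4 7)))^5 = (0 3 1)(2 7 4)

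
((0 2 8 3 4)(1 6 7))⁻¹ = (0 4 3 8 2)(1 7 6)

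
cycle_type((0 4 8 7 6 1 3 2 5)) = 9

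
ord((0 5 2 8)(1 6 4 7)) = 4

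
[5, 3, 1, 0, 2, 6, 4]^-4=[4, 5, 0, 6, 3, 2, 1]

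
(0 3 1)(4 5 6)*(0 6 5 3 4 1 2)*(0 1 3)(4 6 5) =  (0 6 3 2 1 5 4)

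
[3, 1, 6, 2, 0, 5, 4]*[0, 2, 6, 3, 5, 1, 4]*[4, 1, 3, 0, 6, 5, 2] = [0, 3, 6, 2, 4, 1, 5]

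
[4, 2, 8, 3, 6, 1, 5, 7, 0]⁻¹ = [8, 5, 1, 3, 0, 6, 4, 7, 2]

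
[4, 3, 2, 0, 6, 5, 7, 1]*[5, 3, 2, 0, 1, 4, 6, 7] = [1, 0, 2, 5, 6, 4, 7, 3]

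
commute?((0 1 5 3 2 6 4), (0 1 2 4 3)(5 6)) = no:(0 1 5 3 2 6 4)*(0 1 2 4 3)(5 6) = (0 2 5)(1 6 3 4), (0 1 2 4 3)(5 6)*(0 1 5 3 2 6 4) = (0 5 4 2)(1 6 3)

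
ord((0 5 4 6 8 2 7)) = 7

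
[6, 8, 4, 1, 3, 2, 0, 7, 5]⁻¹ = [6, 3, 5, 4, 2, 8, 0, 7, 1]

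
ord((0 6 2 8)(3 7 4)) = 12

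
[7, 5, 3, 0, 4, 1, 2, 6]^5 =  [0, 5, 2, 3, 4, 1, 6, 7]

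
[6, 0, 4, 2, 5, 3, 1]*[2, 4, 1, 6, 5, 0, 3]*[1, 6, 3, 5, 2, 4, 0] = [5, 3, 4, 6, 1, 0, 2]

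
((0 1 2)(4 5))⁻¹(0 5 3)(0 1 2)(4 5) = (1 4 3)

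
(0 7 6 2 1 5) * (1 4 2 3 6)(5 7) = (0 5)(1 7)(2 4)(3 6)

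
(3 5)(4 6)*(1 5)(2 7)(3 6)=(1 5 6 4 3)(2 7)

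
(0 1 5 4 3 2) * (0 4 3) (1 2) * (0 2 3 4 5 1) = (0 3) (2 5 4) 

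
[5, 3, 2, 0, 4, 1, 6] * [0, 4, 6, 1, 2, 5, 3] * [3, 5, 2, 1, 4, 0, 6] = [0, 5, 6, 3, 2, 4, 1]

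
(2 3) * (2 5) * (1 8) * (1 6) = (1 8 6)(2 3 5)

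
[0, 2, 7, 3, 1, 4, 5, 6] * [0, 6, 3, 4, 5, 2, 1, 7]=[0, 3, 7, 4, 6, 5, 2, 1]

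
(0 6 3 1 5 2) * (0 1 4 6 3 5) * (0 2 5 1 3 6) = (0 6 1 2 3 4)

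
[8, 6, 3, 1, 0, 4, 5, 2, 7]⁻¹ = [4, 3, 7, 2, 5, 6, 1, 8, 0]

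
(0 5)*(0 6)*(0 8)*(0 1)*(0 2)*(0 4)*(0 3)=(0 5 6 8 1 2 4 3)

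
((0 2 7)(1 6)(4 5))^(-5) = (0 2 7)(1 6)(4 5)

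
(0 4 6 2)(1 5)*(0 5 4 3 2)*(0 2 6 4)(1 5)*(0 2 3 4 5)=(0 4 5)(1 2)(3 6)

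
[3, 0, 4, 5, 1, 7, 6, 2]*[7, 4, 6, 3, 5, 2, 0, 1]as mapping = [0→3, 1→7, 2→5, 3→2, 4→4, 5→1, 6→0, 7→6]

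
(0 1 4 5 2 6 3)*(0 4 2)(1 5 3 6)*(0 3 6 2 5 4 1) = (0 4 6 2)(1 5 3)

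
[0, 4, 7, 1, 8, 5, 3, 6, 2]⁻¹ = [0, 3, 8, 6, 1, 5, 7, 2, 4]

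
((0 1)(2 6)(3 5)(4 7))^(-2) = ()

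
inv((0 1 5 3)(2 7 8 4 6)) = (0 3 5 1)(2 6 4 8 7)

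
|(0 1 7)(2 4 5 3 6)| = 15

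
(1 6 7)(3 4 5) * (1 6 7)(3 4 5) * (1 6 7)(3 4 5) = ()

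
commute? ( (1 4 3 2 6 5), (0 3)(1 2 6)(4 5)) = no: (1 4 3 2 6 5) * (0 3)(1 2 6)(4 5) = (0 3 6 4)(1 5 2), (0 3)(1 2 6)(4 5) * (1 4 3 2 6 5) = (0 2 5 3)(1 6 4)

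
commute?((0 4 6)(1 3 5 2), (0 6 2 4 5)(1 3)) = no:(0 4 6)(1 3 5 2) * (0 6 2 4 5)(1 3) = (0 5 4 2 3), (0 6 2 4 5)(1 3) * (0 4 6)(1 3 5 2) = (1 5 4 2 6)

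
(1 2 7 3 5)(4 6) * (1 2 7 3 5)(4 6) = (1 7 5 2 3)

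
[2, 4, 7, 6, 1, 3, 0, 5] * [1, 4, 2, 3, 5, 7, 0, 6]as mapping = [0→2, 1→5, 2→6, 3→0, 4→4, 5→3, 6→1, 7→7]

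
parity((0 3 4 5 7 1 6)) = even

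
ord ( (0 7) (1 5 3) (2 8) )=6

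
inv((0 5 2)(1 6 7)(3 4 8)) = (0 2 5)(1 7 6)(3 8 4)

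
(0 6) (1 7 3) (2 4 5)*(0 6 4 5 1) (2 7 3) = (0 4 1 3) (2 5 7) 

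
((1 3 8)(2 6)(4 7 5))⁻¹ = (1 8 3)(2 6)(4 5 7)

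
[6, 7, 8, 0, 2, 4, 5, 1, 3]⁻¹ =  [3, 7, 4, 8, 5, 6, 0, 1, 2]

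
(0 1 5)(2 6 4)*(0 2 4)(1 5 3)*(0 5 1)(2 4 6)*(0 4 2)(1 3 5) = (0 3 4 6 1 5 2)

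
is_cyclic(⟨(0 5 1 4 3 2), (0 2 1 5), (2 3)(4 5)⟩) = no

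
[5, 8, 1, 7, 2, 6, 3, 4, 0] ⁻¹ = [8, 2, 4, 6, 7, 0, 5, 3, 1] 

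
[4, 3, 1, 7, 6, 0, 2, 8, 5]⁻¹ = [5, 2, 6, 1, 0, 8, 4, 3, 7]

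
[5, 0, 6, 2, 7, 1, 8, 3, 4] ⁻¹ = [1, 5, 3, 7, 8, 0, 2, 4, 6] 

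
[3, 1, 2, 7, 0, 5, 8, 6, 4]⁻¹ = [4, 1, 2, 0, 8, 5, 7, 3, 6]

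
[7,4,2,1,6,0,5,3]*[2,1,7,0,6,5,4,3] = [3,6,7,1,4,2,5,0]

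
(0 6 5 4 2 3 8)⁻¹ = (0 8 3 2 4 5 6)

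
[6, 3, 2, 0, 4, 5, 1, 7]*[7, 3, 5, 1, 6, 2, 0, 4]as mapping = [0→0, 1→1, 2→5, 3→7, 4→6, 5→2, 6→3, 7→4]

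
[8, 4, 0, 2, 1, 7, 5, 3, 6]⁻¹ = [2, 4, 3, 7, 1, 6, 8, 5, 0]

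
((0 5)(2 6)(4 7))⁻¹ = (0 5)(2 6)(4 7)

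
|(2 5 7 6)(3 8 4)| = 12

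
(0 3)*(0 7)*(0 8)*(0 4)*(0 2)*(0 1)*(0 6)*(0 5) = (0 3 7 8 4 2 1 6 5)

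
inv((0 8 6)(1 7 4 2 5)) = (0 6 8)(1 5 2 4 7)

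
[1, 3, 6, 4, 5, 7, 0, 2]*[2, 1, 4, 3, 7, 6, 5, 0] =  [1, 3, 5, 7, 6, 0, 2, 4]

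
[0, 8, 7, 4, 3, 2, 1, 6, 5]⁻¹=[0, 6, 5, 4, 3, 8, 7, 2, 1]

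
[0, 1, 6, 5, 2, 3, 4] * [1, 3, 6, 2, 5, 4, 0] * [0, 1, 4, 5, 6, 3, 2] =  [1, 5, 0, 6, 2, 4, 3] 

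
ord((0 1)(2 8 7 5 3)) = 10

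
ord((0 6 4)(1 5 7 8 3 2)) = 6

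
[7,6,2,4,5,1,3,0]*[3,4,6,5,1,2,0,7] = [7,0,6,1,2,4,5,3]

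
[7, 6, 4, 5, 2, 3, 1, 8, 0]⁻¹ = [8, 6, 4, 5, 2, 3, 1, 0, 7]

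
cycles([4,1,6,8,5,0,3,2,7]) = (0 4 5) (2 6 3 8 7) 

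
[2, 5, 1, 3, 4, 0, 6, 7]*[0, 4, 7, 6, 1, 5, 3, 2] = [7, 5, 4, 6, 1, 0, 3, 2]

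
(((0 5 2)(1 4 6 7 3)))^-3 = (1 6 3 4 7)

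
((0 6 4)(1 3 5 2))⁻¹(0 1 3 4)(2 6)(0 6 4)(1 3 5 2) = (0 6 3 5)(1 4)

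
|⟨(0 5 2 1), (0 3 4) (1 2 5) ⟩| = 120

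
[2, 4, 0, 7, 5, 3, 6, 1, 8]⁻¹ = [2, 7, 0, 5, 1, 4, 6, 3, 8]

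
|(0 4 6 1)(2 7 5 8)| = 4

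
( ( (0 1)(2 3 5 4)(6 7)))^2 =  (2 5)(3 4)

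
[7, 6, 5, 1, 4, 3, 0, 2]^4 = [3, 2, 6, 7, 4, 0, 5, 1]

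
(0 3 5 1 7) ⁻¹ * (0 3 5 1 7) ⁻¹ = (0 1 3 7 5) 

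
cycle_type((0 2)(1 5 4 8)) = 2.4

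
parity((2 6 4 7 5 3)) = odd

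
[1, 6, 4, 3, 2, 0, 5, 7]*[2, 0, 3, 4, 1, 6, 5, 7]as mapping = [0→0, 1→5, 2→1, 3→4, 4→3, 5→2, 6→6, 7→7]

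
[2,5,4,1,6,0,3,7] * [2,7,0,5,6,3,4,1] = [0,3,6,7,4,2,5,1]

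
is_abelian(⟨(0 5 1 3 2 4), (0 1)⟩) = no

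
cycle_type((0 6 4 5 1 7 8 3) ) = 8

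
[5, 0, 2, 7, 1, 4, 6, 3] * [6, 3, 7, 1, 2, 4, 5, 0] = [4, 6, 7, 0, 3, 2, 5, 1]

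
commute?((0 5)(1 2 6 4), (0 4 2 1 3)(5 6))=no:(0 5)(1 2 6 4)*(0 4 2 1 3)(5 6)=(0 6 2 5 4 3), (0 4 2 1 3)(5 6)*(0 5)(1 2 6 4)=(0 1 3 5 4 6)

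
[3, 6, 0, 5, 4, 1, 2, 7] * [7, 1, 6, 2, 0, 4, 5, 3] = [2, 5, 7, 4, 0, 1, 6, 3]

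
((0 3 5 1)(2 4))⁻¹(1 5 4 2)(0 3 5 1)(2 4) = (0 1 2 4)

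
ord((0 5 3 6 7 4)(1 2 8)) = 6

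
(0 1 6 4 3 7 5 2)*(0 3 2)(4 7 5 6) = (0 1 4 2 3 5)(6 7)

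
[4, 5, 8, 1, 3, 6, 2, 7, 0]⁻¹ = [8, 3, 6, 4, 0, 1, 5, 7, 2]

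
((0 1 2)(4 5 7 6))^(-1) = (0 2 1)(4 6 7 5)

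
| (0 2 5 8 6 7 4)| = 7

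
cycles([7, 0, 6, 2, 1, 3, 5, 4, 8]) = (0 7 4 1)(2 6 5 3)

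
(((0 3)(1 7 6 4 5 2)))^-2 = (1 5 6)(2 4 7)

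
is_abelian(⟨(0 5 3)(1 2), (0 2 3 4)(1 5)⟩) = no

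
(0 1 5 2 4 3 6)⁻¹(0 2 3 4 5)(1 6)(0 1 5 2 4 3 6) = (0 5)(1 4 6 3 2)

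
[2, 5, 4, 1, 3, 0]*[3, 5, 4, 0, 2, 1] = [4, 1, 2, 5, 0, 3]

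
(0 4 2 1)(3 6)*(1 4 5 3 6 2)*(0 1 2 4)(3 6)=(0 5 6 3 4 2)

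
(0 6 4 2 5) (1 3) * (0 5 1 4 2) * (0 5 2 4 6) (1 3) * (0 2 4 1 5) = (0 2 3 6 1 5 4) 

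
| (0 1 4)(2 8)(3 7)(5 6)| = 6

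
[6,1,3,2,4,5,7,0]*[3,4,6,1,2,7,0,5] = [0,4,1,6,2,7,5,3]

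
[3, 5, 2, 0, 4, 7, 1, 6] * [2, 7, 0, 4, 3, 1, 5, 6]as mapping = [0→4, 1→1, 2→0, 3→2, 4→3, 5→6, 6→7, 7→5]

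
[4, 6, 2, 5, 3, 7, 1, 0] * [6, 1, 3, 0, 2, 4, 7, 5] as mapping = [0→2, 1→7, 2→3, 3→4, 4→0, 5→5, 6→1, 7→6] 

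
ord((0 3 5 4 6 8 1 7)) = 8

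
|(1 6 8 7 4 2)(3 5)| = 6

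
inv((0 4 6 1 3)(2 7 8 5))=(0 3 1 6 4)(2 5 8 7)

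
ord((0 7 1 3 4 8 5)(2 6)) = 14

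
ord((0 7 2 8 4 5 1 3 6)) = 9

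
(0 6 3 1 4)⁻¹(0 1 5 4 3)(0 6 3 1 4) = (0 1 6 4 5)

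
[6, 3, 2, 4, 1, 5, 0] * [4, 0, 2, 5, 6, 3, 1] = [1, 5, 2, 6, 0, 3, 4]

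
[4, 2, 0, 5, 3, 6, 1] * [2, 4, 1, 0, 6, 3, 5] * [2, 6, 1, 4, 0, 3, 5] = [5, 6, 1, 4, 2, 3, 0]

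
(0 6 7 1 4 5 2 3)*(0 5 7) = (0 6)(1 4 7)(2 3 5)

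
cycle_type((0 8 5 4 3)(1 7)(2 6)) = 2^2.5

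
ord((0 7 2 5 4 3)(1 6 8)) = 6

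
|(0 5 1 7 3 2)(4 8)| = 6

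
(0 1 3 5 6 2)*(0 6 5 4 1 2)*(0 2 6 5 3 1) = (0 6 2 5 3 4)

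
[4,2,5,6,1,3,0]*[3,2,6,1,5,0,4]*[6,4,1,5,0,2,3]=[2,3,6,0,1,4,5]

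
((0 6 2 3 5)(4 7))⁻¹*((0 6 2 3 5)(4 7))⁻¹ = (0 3 6 5 2)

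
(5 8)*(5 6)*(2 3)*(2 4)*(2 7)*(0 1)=(0 1)(2 3 4 7)(5 8 6)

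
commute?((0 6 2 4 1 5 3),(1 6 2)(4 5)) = no:(0 6 2 4 1 5 3)*(1 6 2)(4 5) = (0 2 5 3)(1 4 6),(1 6 2)(4 5)*(0 6 2 4 1 5 3) = (0 6 4 3)(1 2 5)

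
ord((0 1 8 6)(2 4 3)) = 12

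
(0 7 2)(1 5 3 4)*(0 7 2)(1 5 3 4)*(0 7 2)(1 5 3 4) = (1 4 3 5)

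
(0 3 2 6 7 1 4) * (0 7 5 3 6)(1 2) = (0 6 5 3 1 4 7 2)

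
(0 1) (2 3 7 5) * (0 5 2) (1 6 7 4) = (0 6 7 2 3 4 1 5) 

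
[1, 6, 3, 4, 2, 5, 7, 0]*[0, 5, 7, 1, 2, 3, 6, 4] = [5, 6, 1, 2, 7, 3, 4, 0]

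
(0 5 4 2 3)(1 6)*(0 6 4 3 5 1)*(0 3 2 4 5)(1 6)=(0 6 3 1 5 2)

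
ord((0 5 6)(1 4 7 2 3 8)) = 6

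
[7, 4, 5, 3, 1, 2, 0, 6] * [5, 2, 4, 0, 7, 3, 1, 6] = [6, 7, 3, 0, 2, 4, 5, 1]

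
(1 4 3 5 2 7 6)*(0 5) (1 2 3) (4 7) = (0 5 3) (1 7 6 2 4) 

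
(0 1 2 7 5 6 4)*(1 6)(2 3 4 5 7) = (0 6 5 1 3 4)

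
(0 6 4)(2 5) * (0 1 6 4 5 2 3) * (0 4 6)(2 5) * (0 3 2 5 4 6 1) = (0 1 3 6 5 2 4)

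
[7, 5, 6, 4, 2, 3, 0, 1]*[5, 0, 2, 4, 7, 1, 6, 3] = [3, 1, 6, 7, 2, 4, 5, 0]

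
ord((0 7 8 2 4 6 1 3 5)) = 9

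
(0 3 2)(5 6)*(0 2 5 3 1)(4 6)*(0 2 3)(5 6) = (0 1 2 3 6)(4 5)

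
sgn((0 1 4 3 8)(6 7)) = -1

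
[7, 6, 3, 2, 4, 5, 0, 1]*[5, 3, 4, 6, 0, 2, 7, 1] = [1, 7, 6, 4, 0, 2, 5, 3]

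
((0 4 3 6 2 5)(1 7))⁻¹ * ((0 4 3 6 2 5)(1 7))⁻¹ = (0 2 3)(4 5 6)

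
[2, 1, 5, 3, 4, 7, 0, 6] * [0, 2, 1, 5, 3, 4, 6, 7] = [1, 2, 4, 5, 3, 7, 0, 6]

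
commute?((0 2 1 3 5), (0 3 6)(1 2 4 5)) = no:(0 2 1 3 5)*(0 3 6)(1 2 4 5) = (0 4 5 3 1 6), (0 3 6)(1 2 4 5)*(0 2 1 3 5) = (0 5 3 6 2 4)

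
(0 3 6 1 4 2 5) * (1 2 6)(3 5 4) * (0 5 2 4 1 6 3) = (0 2 1)(3 6 4)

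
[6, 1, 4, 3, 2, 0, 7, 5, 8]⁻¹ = [5, 1, 4, 3, 2, 7, 0, 6, 8]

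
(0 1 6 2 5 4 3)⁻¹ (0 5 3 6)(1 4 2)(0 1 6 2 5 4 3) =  (0 2 1 4)(3 5 6)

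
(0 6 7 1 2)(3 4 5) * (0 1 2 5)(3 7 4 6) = (0 3 6 4)(1 5 7 2)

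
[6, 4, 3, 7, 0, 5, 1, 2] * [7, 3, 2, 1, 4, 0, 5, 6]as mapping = [0→5, 1→4, 2→1, 3→6, 4→7, 5→0, 6→3, 7→2]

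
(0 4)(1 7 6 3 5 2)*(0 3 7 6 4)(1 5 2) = (1 6 7 4 3 2 5)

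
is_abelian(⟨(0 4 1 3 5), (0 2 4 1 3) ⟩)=no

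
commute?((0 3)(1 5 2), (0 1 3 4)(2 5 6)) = no:(0 3)(1 5 2)*(0 1 3 4)(2 5 6) = (0 4)(1 6 2 3), (0 1 3 4)(2 5 6)*(0 3)(1 5 2) = (0 5 6 1)(3 4)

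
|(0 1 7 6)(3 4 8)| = 12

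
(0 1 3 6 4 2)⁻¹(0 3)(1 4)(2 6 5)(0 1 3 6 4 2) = (0 4 5)(1 6)(2 3)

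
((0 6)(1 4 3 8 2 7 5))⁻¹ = (0 6)(1 5 7 2 8 3 4)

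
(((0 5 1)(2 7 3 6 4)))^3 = (2 6 7 4 3)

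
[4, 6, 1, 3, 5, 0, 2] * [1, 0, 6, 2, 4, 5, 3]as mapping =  [0→4, 1→3, 2→0, 3→2, 4→5, 5→1, 6→6]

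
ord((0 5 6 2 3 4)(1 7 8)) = 6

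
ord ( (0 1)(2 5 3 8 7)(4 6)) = 10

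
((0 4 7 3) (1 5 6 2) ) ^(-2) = (0 7) (1 6) (2 5) (3 4) 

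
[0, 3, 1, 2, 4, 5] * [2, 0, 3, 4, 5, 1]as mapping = [0→2, 1→4, 2→0, 3→3, 4→5, 5→1]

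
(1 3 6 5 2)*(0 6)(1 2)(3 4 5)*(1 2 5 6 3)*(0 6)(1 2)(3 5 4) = (0 5 1 3 6 2 4)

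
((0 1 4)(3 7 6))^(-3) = ()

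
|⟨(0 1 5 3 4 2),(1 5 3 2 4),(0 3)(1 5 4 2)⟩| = 720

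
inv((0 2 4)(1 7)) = (0 4 2)(1 7)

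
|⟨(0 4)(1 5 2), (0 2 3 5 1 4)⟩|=720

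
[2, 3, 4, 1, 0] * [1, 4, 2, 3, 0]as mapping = [0→2, 1→3, 2→0, 3→4, 4→1]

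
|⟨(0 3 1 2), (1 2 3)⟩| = 24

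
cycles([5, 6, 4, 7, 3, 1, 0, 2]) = (0 5 1 6)(2 4 3 7)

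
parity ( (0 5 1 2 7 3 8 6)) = odd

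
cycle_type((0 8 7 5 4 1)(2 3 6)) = 3.6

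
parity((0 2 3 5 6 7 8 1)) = odd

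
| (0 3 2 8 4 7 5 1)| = 8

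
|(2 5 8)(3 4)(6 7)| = 6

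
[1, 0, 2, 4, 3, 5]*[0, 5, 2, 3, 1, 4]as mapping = [0→5, 1→0, 2→2, 3→1, 4→3, 5→4]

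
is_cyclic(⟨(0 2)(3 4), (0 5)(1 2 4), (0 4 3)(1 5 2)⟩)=no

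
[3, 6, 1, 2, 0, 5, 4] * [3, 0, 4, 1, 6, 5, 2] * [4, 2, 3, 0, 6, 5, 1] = [2, 3, 4, 6, 0, 5, 1]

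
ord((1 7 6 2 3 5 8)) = 7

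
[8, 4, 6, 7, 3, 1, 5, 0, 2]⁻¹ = [7, 5, 8, 4, 1, 6, 2, 3, 0]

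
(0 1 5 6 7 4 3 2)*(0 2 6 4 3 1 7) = (0 7 3 6)(1 5 4)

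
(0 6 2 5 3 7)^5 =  (0 7 3 5 2 6)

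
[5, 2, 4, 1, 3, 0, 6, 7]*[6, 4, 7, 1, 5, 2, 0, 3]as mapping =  [0→2, 1→7, 2→5, 3→4, 4→1, 5→6, 6→0, 7→3]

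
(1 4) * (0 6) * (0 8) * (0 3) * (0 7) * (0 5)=(0 6 8 3 7 5)(1 4)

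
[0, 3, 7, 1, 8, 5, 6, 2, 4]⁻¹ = [0, 3, 7, 1, 8, 5, 6, 2, 4]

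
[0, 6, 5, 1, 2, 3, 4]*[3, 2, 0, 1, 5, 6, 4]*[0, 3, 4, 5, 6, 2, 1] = [5, 6, 1, 4, 0, 3, 2]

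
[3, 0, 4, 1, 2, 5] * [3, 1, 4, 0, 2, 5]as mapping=[0→0, 1→3, 2→2, 3→1, 4→4, 5→5]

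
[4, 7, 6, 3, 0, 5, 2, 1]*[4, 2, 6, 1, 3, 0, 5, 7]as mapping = [0→3, 1→7, 2→5, 3→1, 4→4, 5→0, 6→6, 7→2]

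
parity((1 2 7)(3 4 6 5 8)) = even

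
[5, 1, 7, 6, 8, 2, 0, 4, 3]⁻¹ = [6, 1, 5, 8, 7, 0, 3, 2, 4]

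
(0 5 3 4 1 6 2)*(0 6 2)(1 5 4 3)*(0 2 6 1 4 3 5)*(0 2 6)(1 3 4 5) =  (0 4 2 3 1)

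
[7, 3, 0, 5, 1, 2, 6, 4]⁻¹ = [2, 4, 5, 1, 7, 3, 6, 0]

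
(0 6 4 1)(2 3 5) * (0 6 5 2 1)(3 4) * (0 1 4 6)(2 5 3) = (0 3 5 4 1)(2 6)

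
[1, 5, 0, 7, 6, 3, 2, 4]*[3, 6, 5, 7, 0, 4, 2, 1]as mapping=[0→6, 1→4, 2→3, 3→1, 4→2, 5→7, 6→5, 7→0]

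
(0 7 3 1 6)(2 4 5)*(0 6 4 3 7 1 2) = (0 1 4 5)(2 3)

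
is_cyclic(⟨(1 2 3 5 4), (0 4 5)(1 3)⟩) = no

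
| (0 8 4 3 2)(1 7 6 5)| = 20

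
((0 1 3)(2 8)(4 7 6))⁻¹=(0 3 1)(2 8)(4 6 7)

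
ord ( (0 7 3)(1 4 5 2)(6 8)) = 12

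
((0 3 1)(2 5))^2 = (0 1 3)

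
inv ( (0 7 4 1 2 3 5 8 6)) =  (0 6 8 5 3 2 1 4 7)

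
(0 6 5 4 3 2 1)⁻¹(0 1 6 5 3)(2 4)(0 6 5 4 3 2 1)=(0 5 4 2 6)(1 3)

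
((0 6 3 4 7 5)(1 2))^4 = (0 7 3)(4 6 5)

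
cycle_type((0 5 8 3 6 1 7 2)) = 8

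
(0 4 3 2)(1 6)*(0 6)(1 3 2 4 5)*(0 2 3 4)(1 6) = (0 5 6 4 3)(1 2)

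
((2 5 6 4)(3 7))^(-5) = (2 4 6 5)(3 7)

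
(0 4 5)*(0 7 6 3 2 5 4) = (2 5 7 6 3)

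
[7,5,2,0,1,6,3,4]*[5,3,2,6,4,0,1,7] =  [7,0,2,5,3,1,6,4] 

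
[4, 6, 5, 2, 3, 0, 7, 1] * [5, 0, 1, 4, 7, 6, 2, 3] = [7, 2, 6, 1, 4, 5, 3, 0]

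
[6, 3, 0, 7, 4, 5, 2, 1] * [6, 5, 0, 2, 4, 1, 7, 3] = [7, 2, 6, 3, 4, 1, 0, 5]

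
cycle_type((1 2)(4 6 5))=2.3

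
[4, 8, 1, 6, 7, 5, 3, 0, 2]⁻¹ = [7, 2, 8, 6, 0, 5, 3, 4, 1]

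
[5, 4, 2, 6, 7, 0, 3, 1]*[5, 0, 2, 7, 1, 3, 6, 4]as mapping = [0→3, 1→1, 2→2, 3→6, 4→4, 5→5, 6→7, 7→0]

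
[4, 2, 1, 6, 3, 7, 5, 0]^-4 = [3, 1, 2, 5, 6, 0, 7, 4]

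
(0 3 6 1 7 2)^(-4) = (0 6 7)(1 2 3)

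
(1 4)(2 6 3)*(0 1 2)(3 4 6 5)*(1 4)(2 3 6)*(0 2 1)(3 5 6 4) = (0 3 2 6)(4 5)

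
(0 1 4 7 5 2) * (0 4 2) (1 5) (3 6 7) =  (0 5) (1 2 4 3 6 7) 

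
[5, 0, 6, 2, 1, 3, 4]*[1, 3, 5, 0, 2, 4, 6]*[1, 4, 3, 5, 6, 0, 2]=[6, 4, 2, 0, 5, 1, 3]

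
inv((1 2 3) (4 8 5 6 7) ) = (1 3 2) (4 7 6 5 8) 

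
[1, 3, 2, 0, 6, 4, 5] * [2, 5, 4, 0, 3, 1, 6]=[5, 0, 4, 2, 6, 3, 1]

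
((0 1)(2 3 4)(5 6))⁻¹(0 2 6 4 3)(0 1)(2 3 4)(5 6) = (1 3 5 2 4)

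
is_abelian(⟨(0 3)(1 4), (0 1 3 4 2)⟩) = no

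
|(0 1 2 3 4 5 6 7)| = 8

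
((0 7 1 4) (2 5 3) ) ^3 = (0 4 1 7) 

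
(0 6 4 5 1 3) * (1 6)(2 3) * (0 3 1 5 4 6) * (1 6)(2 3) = (0 5)(1 3 2 6)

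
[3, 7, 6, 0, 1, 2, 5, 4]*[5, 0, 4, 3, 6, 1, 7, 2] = [3, 2, 7, 5, 0, 4, 1, 6]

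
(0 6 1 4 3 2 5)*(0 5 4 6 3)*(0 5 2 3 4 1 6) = (0 4 5 2 1)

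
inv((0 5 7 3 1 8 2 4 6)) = (0 6 4 2 8 1 3 7 5)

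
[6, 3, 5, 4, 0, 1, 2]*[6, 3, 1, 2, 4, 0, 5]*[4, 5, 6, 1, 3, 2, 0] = [2, 6, 4, 3, 0, 1, 5]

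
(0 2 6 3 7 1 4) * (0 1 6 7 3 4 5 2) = (1 5 2 7 6 4)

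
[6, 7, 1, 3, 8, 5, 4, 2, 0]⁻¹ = [8, 2, 7, 3, 6, 5, 0, 1, 4]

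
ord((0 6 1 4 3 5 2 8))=8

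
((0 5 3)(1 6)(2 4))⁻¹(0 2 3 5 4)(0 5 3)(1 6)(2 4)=(0 3 2 5 4)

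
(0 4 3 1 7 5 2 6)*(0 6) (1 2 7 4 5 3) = (0 5 7 3 2) (1 4) 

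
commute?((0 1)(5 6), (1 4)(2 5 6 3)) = no:(0 1)(5 6)*(1 4)(2 5 6 3) = (0 4 1)(2 5 3), (1 4)(2 5 6 3)*(0 1)(5 6) = (0 1 4)(2 6 3)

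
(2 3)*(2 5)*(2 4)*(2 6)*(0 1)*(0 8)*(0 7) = (0 1 8 7)(2 3 5 4 6)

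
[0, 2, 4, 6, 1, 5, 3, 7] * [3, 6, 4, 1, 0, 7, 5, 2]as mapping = [0→3, 1→4, 2→0, 3→5, 4→6, 5→7, 6→1, 7→2]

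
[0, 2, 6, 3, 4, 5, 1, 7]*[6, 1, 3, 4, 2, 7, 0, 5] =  [6, 3, 0, 4, 2, 7, 1, 5]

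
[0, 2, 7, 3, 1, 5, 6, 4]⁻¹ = [0, 4, 1, 3, 7, 5, 6, 2]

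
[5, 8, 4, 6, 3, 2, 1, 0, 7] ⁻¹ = [7, 6, 5, 4, 2, 0, 3, 8, 1] 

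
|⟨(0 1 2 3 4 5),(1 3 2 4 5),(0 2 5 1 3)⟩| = 720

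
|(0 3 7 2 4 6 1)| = 7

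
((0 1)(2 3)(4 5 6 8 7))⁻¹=(0 1)(2 3)(4 7 8 6 5)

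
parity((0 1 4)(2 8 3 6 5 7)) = odd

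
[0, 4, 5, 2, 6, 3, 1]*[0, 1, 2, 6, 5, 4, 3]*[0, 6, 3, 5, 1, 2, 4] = [0, 2, 1, 3, 5, 4, 6]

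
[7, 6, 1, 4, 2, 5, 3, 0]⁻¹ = [7, 2, 4, 6, 3, 5, 1, 0]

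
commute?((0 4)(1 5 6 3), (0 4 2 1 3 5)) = no:(0 4)(1 5 6 3) * (0 4 2 1 3 5) = (0 2 1)(5 6), (0 4 2 1 3 5) * (0 4)(1 5 6 3) = (2 5 4)(3 6)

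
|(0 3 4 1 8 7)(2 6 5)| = 6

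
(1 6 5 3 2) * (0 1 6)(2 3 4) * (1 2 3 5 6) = (0 2 1)(3 5 4)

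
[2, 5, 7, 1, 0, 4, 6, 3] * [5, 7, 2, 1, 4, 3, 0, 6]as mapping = [0→2, 1→3, 2→6, 3→7, 4→5, 5→4, 6→0, 7→1]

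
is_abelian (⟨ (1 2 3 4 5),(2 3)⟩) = no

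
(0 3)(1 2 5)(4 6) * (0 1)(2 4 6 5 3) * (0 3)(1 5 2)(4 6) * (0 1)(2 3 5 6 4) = (1 4 3 6 2)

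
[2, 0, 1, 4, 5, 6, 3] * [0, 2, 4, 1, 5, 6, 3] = [4, 0, 2, 5, 6, 3, 1]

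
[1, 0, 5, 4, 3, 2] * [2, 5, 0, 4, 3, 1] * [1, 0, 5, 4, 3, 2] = [2, 5, 0, 4, 3, 1]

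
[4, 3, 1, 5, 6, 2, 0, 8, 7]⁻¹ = [6, 2, 5, 1, 0, 3, 4, 8, 7]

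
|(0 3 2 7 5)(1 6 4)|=15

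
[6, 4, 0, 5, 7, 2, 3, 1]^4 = [2, 4, 5, 6, 7, 3, 0, 1]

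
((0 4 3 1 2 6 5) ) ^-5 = (0 3 2 5 4 1 6) 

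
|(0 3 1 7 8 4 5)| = 7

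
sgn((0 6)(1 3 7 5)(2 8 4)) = 1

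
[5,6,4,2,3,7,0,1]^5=[0,1,3,4,2,5,6,7]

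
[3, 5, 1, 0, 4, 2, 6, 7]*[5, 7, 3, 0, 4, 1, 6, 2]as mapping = [0→0, 1→1, 2→7, 3→5, 4→4, 5→3, 6→6, 7→2]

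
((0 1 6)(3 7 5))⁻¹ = (0 6 1)(3 5 7)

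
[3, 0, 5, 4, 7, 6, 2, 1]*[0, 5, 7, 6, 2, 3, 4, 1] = [6, 0, 3, 2, 1, 4, 7, 5]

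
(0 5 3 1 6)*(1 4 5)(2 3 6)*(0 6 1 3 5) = (0 3 4)(1 2 5)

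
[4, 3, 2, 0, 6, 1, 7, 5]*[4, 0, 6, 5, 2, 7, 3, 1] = [2, 5, 6, 4, 3, 0, 1, 7]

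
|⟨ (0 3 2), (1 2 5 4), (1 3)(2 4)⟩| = 720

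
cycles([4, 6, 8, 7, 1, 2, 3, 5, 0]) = (0 4 1 6 3 7 5 2 8)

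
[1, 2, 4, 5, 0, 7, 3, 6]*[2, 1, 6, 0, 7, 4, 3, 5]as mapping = [0→1, 1→6, 2→7, 3→4, 4→2, 5→5, 6→0, 7→3]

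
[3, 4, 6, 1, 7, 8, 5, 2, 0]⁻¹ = [8, 3, 7, 0, 1, 6, 2, 4, 5]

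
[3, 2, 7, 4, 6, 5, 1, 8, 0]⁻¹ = [8, 6, 1, 0, 3, 5, 4, 2, 7]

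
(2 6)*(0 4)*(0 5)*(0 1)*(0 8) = (0 4 5 1 8) (2 6) 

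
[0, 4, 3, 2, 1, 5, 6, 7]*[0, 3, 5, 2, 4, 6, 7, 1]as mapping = [0→0, 1→4, 2→2, 3→5, 4→3, 5→6, 6→7, 7→1]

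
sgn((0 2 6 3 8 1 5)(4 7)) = -1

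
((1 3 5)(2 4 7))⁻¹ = (1 5 3)(2 7 4)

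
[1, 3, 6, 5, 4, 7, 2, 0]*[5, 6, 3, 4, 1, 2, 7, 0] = [6, 4, 7, 2, 1, 0, 3, 5]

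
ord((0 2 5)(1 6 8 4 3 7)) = 6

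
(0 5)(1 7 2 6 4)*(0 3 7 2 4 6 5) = (1 2 5 3 7 4)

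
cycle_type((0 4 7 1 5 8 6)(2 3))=2.7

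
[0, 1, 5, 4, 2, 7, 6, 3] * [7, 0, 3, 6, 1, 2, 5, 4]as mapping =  [0→7, 1→0, 2→2, 3→1, 4→3, 5→4, 6→5, 7→6]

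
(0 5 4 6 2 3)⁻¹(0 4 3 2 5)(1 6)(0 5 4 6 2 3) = (0 3 4 5 6)(1 2)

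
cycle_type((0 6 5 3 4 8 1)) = 7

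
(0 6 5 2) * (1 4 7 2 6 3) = (0 3 1 4 7 2)(5 6)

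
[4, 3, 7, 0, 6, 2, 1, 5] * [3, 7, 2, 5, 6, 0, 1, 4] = [6, 5, 4, 3, 1, 2, 7, 0]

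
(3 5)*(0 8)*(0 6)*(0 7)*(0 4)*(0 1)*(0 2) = (0 8 6 7 4 1 2)(3 5)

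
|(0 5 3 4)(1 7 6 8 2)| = 20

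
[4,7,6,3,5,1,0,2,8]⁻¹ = [6,5,7,3,0,4,2,1,8]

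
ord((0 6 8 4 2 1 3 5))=8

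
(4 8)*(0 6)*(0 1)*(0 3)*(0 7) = (0 6 1 3 7) (4 8) 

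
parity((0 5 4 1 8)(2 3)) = odd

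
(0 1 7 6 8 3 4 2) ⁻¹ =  (0 2 4 3 8 6 7 1) 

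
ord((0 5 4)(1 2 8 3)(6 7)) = 12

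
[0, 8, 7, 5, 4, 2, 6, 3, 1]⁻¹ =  [0, 8, 5, 7, 4, 3, 6, 2, 1]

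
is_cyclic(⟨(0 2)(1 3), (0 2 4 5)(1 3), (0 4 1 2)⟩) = no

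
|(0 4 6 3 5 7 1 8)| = 8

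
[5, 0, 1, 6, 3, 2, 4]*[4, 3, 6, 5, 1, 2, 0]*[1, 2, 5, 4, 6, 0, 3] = [5, 6, 4, 1, 0, 3, 2]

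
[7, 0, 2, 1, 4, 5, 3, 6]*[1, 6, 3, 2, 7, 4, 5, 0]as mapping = [0→0, 1→1, 2→3, 3→6, 4→7, 5→4, 6→2, 7→5]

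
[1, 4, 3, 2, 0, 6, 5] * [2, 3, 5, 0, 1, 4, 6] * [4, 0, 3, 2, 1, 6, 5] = [2, 0, 4, 6, 3, 5, 1]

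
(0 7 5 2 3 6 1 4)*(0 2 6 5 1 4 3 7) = (1 3 5 6 4 2 7)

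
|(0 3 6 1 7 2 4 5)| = 8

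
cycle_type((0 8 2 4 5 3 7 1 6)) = 9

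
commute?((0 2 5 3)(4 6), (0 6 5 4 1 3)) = no:(0 2 5 3)(4 6)*(0 6 5 4 1 3) = (0 2 4 5)(1 3 6), (0 6 5 4 1 3)*(0 2 5 3)(4 6) = (0 4 1)(2 5 6 3)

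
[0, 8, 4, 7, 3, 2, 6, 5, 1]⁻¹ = [0, 8, 5, 4, 2, 7, 6, 3, 1]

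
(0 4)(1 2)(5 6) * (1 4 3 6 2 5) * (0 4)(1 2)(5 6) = (0 3 5 1 6 2)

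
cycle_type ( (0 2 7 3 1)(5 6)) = 2.5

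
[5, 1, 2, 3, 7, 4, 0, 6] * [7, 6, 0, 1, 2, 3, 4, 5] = [3, 6, 0, 1, 5, 2, 7, 4]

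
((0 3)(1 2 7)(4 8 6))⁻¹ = (0 3)(1 7 2)(4 6 8)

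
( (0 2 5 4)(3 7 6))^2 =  (0 5)(2 4)(3 6 7)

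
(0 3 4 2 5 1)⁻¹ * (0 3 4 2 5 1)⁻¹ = (0 5 4)(1 2 3)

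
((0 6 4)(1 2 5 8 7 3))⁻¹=(0 4 6)(1 3 7 8 5 2)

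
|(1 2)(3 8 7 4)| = 4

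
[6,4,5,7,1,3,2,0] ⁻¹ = [7,4,6,5,1,2,0,3] 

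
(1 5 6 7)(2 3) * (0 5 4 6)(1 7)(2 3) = (0 5)(1 4 6)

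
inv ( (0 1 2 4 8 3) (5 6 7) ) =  (0 3 8 4 2 1) (5 7 6) 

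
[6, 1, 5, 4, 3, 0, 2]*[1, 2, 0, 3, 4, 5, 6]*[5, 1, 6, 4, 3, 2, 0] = [0, 6, 2, 3, 4, 1, 5]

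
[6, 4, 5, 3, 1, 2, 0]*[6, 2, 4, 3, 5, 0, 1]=[1, 5, 0, 3, 2, 4, 6]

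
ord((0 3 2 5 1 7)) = 6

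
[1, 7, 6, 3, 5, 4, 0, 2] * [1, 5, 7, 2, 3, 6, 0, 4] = [5, 4, 0, 2, 6, 3, 1, 7]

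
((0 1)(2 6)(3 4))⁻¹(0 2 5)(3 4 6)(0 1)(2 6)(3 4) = (1 6 5)(2 4 3)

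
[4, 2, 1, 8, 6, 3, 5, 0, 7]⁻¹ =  [7, 2, 1, 5, 0, 6, 4, 8, 3]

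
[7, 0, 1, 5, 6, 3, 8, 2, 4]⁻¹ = [1, 2, 7, 5, 8, 3, 4, 0, 6]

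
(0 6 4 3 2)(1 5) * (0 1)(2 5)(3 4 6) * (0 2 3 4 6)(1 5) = (0 4 6)(1 3)(2 5)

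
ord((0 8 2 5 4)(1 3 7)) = 15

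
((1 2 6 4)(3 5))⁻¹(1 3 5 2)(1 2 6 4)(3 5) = (2 5 3 6)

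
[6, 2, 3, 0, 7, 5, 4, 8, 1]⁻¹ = [3, 8, 1, 2, 6, 5, 0, 4, 7]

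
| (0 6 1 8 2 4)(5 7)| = 6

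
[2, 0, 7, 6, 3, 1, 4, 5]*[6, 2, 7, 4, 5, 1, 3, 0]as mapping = [0→7, 1→6, 2→0, 3→3, 4→4, 5→2, 6→5, 7→1]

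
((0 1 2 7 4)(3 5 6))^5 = (3 6 5)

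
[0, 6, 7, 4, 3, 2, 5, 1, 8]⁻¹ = [0, 7, 5, 4, 3, 6, 1, 2, 8]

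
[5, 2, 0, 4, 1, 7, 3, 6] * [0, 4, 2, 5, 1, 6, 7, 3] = [6, 2, 0, 1, 4, 3, 5, 7]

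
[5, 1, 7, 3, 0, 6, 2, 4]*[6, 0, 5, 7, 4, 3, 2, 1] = [3, 0, 1, 7, 6, 2, 5, 4]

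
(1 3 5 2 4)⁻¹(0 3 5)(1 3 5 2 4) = (0 5 2)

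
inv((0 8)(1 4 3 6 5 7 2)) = (0 8)(1 2 7 5 6 3 4)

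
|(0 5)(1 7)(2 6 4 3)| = 4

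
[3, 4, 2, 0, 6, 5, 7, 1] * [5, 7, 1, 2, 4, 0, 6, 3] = [2, 4, 1, 5, 6, 0, 3, 7]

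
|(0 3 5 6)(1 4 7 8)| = 4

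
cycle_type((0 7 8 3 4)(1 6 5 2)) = 4.5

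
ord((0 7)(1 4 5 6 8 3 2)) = 14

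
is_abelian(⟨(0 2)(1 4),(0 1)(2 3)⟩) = no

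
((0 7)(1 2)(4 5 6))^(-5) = (0 7)(1 2)(4 5 6)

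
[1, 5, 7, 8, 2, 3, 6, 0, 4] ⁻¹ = [7, 0, 4, 5, 8, 1, 6, 2, 3] 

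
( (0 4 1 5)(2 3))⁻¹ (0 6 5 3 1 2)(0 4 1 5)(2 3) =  (0 2 5 3 4 6)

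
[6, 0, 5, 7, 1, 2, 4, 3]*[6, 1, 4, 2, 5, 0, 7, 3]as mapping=[0→7, 1→6, 2→0, 3→3, 4→1, 5→4, 6→5, 7→2]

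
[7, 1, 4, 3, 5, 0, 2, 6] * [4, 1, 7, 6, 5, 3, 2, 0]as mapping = [0→0, 1→1, 2→5, 3→6, 4→3, 5→4, 6→7, 7→2]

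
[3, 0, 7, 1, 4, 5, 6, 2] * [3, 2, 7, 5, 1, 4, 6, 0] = [5, 3, 0, 2, 1, 4, 6, 7]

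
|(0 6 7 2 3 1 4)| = 7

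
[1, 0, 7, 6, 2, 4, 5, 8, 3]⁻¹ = [1, 0, 4, 8, 5, 6, 3, 2, 7]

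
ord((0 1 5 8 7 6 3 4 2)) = 9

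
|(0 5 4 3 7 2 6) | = 7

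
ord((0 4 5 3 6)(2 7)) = 10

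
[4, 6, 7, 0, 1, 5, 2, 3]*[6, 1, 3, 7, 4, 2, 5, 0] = [4, 5, 0, 6, 1, 2, 3, 7]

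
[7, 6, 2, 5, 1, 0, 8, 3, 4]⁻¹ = [5, 4, 2, 7, 8, 3, 1, 0, 6]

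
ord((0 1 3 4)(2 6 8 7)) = 4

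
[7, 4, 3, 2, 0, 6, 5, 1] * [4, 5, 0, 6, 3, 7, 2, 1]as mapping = [0→1, 1→3, 2→6, 3→0, 4→4, 5→2, 6→7, 7→5]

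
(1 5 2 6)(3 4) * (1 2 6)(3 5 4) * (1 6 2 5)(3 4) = (1 3 4)(2 6 5)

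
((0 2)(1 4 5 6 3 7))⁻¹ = (0 2)(1 7 3 6 5 4)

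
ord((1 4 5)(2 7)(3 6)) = 6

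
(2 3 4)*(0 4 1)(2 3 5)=(0 4 3 1)(2 5)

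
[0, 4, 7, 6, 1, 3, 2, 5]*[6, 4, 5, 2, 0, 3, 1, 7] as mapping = [0→6, 1→0, 2→7, 3→1, 4→4, 5→2, 6→5, 7→3] 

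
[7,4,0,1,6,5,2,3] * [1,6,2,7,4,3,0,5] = [5,4,1,6,0,3,2,7]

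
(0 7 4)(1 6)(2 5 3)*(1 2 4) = (0 7 1 6 2 5 3 4)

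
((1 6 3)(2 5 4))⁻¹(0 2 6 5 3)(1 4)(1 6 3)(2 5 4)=(0 5 3 4 1)(2 6)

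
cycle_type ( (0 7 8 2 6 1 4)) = 7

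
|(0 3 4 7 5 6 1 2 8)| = 9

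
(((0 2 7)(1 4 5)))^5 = (0 7 2)(1 5 4)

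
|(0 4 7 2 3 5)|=6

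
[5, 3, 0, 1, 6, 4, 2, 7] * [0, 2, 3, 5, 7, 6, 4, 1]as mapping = [0→6, 1→5, 2→0, 3→2, 4→4, 5→7, 6→3, 7→1]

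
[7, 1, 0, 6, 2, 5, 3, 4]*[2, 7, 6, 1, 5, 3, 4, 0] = [0, 7, 2, 4, 6, 3, 1, 5]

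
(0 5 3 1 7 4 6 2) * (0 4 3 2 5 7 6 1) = (0 7 3)(1 6 5 2 4)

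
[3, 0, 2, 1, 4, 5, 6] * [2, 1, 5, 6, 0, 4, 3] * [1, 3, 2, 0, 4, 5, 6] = [6, 2, 5, 3, 1, 4, 0]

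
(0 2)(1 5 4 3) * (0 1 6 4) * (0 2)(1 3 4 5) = (2 3 6 5)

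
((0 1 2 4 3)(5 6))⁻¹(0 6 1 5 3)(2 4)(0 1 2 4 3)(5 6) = (0 1 5 2 6)(3 4)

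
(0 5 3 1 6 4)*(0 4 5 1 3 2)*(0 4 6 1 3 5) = (0 3 5 2 4 6)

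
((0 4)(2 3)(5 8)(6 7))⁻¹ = (0 4)(2 3)(5 8)(6 7)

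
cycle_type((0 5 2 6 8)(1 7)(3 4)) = 2^2.5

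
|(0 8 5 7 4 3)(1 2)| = 6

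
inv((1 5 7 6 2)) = (1 2 6 7 5)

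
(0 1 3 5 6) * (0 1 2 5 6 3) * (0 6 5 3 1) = (0 2 3 5 1 6)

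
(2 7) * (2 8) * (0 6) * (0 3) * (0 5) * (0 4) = (0 6 3 5 4)(2 7 8)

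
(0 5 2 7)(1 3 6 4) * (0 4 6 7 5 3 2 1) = (0 3 7 4)(1 2 5)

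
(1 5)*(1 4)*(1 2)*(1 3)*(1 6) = (1 5 4 2 3 6)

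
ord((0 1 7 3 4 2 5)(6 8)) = 14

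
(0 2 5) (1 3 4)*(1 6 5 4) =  (0 2 4 6 5) (1 3) 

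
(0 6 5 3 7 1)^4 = (0 7 5)(1 3 6)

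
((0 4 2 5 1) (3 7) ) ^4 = (0 1 5 2 4) 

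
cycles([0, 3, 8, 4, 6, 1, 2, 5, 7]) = (1 3 4 6 2 8 7 5)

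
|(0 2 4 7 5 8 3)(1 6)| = 14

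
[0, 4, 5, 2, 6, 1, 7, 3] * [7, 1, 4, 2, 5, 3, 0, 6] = [7, 5, 3, 4, 0, 1, 6, 2]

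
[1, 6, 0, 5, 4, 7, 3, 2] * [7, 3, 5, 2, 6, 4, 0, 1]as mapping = [0→3, 1→0, 2→7, 3→4, 4→6, 5→1, 6→2, 7→5]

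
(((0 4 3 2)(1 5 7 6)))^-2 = (0 3)(1 7)(2 4)(5 6)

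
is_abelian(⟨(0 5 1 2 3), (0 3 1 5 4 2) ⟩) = no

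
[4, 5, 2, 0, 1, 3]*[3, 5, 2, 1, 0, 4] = [0, 4, 2, 3, 5, 1] 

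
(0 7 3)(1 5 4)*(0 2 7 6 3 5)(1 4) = (0 6 3 2 7 5 1)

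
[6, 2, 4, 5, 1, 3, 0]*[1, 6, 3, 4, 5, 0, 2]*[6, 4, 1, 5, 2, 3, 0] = [1, 5, 3, 6, 0, 2, 4]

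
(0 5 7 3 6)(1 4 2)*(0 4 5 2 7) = (0 2 1 5)(3 6 4 7)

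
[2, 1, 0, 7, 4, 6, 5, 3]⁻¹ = [2, 1, 0, 7, 4, 6, 5, 3]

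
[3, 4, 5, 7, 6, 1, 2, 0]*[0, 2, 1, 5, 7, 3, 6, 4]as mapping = [0→5, 1→7, 2→3, 3→4, 4→6, 5→2, 6→1, 7→0]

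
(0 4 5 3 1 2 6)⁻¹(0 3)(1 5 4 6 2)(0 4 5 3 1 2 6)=(0 6 2 3 5)(1 4)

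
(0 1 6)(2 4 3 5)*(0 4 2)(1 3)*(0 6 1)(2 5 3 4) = (0 4)(2 5 6)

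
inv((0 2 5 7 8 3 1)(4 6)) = (0 1 3 8 7 5 2)(4 6)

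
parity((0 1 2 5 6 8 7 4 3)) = even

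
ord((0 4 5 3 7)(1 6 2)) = 15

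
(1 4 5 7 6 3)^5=(1 3 6 7 5 4)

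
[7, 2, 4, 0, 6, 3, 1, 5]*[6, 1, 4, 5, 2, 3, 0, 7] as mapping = [0→7, 1→4, 2→2, 3→6, 4→0, 5→5, 6→1, 7→3] 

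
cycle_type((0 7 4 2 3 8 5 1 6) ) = 9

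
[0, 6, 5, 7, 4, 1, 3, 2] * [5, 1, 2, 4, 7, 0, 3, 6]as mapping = [0→5, 1→3, 2→0, 3→6, 4→7, 5→1, 6→4, 7→2]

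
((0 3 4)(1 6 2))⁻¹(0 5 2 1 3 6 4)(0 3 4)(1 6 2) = (0 3 5 1 6 4 2)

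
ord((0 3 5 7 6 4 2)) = 7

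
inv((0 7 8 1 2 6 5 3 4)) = (0 4 3 5 6 2 1 8 7)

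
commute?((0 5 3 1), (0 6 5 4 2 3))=no:(0 5 3 1) * (0 6 5 4 2 3)=(0 4 2 3 1 6 5), (0 6 5 4 2 3) * (0 5 3 1)=(0 6 3 5 4 2 1)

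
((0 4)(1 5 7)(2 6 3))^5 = (0 4)(1 7 5)(2 3 6)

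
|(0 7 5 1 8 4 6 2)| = 8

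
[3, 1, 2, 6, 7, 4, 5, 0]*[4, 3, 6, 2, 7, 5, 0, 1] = [2, 3, 6, 0, 1, 7, 5, 4]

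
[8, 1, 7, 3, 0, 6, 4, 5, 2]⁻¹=[4, 1, 8, 3, 6, 7, 5, 2, 0]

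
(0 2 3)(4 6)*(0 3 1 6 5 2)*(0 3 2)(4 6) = (0 3 2 1 4 5)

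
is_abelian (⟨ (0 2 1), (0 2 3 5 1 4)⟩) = no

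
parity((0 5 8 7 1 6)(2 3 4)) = odd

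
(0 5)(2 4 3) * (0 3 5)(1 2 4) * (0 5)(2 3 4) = (0 5 4)(1 3 2)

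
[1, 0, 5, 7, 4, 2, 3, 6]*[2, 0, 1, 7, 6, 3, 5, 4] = [0, 2, 3, 4, 6, 1, 7, 5]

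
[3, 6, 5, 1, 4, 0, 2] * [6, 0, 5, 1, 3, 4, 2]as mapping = [0→1, 1→2, 2→4, 3→0, 4→3, 5→6, 6→5]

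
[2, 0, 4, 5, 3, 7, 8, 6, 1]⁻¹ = [1, 8, 0, 4, 2, 3, 7, 5, 6]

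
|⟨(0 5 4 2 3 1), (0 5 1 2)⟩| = 720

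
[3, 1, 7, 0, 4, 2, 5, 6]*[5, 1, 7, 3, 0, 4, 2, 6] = [3, 1, 6, 5, 0, 7, 4, 2]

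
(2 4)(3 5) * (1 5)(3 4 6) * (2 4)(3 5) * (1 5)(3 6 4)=(1 6)(2 4 3 5)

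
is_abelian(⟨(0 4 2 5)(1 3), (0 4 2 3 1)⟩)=no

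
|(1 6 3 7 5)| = 5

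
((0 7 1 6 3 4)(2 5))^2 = (0 1 3)(4 7 6)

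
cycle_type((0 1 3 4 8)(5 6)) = 2.5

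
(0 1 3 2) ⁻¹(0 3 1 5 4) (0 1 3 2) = (1 2 3 5 4) 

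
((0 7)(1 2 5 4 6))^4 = (1 6 4 5 2)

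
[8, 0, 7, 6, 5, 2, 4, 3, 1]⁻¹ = [1, 8, 5, 7, 6, 4, 3, 2, 0]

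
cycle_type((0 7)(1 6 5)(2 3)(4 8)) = 2^3.3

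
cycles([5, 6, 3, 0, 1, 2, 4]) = (0 5 2 3)(1 6 4)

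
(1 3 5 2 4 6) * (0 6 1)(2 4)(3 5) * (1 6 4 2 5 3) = (0 4 6)(1 3)(2 5)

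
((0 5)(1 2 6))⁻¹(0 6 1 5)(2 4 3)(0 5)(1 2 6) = (0 5 1 2)(3 6 4)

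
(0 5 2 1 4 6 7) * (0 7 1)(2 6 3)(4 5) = (0 4 3 2)(1 5 6)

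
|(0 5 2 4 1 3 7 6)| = 8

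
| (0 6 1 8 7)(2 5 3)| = 15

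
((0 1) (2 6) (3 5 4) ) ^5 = (0 1) (2 6) (3 4 5) 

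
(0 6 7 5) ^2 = (0 7) (5 6) 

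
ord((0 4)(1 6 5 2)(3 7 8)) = 12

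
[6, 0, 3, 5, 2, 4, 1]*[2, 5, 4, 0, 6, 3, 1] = [1, 2, 0, 3, 4, 6, 5]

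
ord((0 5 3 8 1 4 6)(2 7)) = 14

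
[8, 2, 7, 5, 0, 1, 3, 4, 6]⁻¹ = [4, 5, 1, 6, 7, 3, 8, 2, 0]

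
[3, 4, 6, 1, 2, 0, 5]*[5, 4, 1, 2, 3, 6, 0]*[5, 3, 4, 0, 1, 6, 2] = [4, 0, 5, 1, 3, 6, 2]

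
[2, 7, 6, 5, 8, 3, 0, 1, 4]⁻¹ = [6, 7, 0, 5, 8, 3, 2, 1, 4]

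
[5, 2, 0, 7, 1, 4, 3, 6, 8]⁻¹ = [2, 4, 1, 6, 5, 0, 7, 3, 8]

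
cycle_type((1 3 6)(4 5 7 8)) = 3.4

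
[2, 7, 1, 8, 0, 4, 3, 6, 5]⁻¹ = [4, 2, 0, 6, 5, 8, 7, 1, 3]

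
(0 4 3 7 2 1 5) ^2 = (0 3 2 5 4 7 1) 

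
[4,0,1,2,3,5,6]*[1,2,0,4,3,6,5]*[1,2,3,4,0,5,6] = [4,2,3,1,0,6,5]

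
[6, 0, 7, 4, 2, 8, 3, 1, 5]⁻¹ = [1, 7, 4, 6, 3, 8, 0, 2, 5]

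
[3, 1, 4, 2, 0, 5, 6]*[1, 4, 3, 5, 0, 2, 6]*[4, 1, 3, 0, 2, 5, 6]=[5, 2, 4, 0, 1, 3, 6] 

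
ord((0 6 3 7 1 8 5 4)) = 8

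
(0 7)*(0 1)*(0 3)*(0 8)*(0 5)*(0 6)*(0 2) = (0 7 1 3 8 5 6 2)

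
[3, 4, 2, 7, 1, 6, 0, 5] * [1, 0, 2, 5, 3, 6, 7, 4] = [5, 3, 2, 4, 0, 7, 1, 6]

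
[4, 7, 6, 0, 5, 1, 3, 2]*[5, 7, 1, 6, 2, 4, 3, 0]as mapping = [0→2, 1→0, 2→3, 3→5, 4→4, 5→7, 6→6, 7→1]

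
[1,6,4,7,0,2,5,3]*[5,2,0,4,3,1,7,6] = [2,7,3,6,5,0,1,4]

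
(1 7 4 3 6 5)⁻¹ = (1 5 6 3 4 7)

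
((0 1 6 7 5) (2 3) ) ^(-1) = (0 5 7 6 1) (2 3) 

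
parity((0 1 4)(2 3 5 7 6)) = even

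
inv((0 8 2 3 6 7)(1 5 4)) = (0 7 6 3 2 8)(1 4 5)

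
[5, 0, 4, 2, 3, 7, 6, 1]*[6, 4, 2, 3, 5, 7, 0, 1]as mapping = [0→7, 1→6, 2→5, 3→2, 4→3, 5→1, 6→0, 7→4]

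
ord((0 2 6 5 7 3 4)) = 7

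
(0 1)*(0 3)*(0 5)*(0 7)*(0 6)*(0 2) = (0 1 3 5 7 6 2)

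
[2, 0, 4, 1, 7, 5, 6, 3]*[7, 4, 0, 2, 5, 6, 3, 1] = [0, 7, 5, 4, 1, 6, 3, 2]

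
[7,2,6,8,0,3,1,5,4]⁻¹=[4,6,1,5,8,7,2,0,3]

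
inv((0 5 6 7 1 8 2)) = (0 2 8 1 7 6 5)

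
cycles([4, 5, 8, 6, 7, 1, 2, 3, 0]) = (0 4 7 3 6 2 8)(1 5)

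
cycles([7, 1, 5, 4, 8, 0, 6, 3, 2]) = (0 7 3 4 8 2 5)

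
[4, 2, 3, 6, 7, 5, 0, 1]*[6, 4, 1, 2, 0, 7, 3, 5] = [0, 1, 2, 3, 5, 7, 6, 4]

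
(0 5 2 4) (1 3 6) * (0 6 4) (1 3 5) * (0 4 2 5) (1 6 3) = (0 6 1) (2 4 3) 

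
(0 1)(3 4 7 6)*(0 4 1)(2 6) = (1 4 7 2 6 3)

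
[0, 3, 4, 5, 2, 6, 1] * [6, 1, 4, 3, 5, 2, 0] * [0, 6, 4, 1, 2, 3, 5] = [5, 1, 3, 4, 2, 0, 6]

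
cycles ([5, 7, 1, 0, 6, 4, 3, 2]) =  (0 5 4 6 3)(1 7 2)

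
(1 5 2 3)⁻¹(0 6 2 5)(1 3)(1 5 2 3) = (0 6 3 2)(1 5)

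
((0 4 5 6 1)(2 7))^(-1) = (0 1 6 5 4)(2 7)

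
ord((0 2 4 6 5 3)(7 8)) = 6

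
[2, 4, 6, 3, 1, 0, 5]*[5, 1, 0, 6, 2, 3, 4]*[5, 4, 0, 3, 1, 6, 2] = [5, 0, 1, 2, 4, 6, 3] 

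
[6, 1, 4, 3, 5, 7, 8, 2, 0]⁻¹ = [8, 1, 7, 3, 2, 4, 0, 5, 6]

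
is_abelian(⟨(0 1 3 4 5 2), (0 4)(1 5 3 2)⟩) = no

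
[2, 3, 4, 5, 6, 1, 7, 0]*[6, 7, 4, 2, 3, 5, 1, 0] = [4, 2, 3, 5, 1, 7, 0, 6]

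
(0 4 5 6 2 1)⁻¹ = (0 1 2 6 5 4)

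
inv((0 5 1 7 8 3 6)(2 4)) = (0 6 3 8 7 1 5)(2 4)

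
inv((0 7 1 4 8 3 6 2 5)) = (0 5 2 6 3 8 4 1 7)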